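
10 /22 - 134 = -1469 /11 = -133.55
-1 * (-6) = 6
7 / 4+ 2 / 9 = 1.97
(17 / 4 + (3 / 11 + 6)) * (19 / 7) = 8797 / 308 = 28.56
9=9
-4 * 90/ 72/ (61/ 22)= -110/ 61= -1.80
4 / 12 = 1 / 3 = 0.33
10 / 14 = 5 / 7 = 0.71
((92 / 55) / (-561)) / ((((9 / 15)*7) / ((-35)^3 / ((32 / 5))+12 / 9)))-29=-75406405 / 3110184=-24.24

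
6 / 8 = 3 / 4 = 0.75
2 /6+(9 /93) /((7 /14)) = 49 /93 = 0.53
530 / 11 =48.18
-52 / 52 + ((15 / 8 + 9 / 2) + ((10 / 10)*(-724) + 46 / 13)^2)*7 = 4912488517 / 1352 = 3633497.42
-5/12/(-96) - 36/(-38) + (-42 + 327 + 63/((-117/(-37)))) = 87034835/284544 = 305.87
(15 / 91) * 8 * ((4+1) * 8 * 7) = 4800 / 13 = 369.23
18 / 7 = 2.57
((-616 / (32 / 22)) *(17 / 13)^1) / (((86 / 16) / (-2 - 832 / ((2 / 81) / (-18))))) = -34933471496 / 559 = -62492793.37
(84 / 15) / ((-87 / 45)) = -84 / 29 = -2.90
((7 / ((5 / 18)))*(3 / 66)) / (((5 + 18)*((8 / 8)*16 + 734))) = 21 / 316250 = 0.00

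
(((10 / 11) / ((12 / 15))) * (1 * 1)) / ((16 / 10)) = 125 / 176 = 0.71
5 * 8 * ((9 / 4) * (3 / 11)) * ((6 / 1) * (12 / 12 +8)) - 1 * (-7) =14657 / 11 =1332.45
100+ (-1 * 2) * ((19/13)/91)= 118262/1183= 99.97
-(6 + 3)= -9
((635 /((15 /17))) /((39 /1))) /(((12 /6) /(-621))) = -148971 /26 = -5729.65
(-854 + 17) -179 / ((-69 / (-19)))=-61154 / 69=-886.29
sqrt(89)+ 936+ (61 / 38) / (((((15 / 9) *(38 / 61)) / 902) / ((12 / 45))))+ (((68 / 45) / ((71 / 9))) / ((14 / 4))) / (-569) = sqrt(89)+ 3338015365926 / 2552206825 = 1317.33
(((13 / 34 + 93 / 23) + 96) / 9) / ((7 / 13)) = 145847 / 7038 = 20.72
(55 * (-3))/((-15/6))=66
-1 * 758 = -758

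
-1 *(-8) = 8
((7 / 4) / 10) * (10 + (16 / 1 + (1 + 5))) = 28 / 5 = 5.60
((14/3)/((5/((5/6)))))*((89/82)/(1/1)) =623/738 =0.84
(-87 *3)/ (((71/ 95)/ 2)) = -49590/ 71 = -698.45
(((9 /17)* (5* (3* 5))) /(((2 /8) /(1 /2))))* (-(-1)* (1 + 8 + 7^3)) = 475200 /17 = 27952.94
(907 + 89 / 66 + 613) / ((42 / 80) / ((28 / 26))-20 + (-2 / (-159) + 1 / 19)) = -4044474520 / 51700231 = -78.23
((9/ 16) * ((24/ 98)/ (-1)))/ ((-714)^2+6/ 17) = -153/ 566213816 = -0.00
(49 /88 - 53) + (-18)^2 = 23897 /88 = 271.56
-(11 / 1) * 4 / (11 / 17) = -68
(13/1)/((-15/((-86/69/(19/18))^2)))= -1153776/954845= -1.21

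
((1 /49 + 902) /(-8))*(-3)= 132597 /392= 338.26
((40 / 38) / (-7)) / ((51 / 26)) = -520 / 6783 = -0.08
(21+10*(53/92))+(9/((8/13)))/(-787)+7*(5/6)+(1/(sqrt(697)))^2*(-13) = 9858039295/302793528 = 32.56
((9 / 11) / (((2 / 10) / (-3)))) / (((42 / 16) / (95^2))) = -3249000 / 77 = -42194.81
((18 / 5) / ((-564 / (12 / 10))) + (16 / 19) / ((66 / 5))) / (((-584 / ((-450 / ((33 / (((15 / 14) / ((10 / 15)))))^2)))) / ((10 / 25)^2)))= 1116639 / 68024982256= 0.00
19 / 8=2.38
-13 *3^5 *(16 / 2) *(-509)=12863448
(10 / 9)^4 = 10000 / 6561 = 1.52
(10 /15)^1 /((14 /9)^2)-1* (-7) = 713 /98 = 7.28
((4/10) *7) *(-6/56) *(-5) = 3/2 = 1.50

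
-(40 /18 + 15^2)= -2045 /9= -227.22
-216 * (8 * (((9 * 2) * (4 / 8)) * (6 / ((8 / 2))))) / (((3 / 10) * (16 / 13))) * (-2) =126360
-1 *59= -59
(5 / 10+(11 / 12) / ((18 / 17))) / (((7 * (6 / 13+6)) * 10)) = 767 / 254016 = 0.00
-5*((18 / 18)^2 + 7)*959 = -38360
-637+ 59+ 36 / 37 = -21350 / 37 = -577.03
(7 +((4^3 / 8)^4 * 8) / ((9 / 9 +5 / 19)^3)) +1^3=439192 / 27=16266.37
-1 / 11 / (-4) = 1 / 44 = 0.02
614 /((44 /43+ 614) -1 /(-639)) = 16870878 /16899037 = 1.00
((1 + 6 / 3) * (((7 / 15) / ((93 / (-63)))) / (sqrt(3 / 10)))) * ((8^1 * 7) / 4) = -686 * sqrt(30) / 155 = -24.24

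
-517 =-517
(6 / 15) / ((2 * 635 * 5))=1 / 15875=0.00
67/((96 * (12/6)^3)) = 67/768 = 0.09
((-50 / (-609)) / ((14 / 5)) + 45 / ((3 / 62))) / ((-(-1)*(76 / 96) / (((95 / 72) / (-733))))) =-19823575 / 9374337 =-2.11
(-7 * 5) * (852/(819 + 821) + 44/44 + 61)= -179431/82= -2188.18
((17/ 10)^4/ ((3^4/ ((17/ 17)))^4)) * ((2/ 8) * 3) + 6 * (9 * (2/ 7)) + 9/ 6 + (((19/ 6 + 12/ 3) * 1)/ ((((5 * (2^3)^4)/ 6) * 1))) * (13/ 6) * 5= 8717466278435441/ 514264826880000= 16.95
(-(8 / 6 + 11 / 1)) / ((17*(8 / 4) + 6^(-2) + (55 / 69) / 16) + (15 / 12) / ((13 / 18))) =-531024 / 1541765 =-0.34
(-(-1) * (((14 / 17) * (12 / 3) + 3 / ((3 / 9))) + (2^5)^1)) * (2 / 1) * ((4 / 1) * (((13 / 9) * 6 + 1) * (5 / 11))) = 291160 / 187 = 1557.01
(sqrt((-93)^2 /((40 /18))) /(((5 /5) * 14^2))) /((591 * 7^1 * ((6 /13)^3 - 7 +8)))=204321 * sqrt(5) /6521952920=0.00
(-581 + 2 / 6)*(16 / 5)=-27872 / 15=-1858.13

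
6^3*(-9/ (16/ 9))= -2187/ 2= -1093.50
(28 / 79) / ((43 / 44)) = 1232 / 3397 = 0.36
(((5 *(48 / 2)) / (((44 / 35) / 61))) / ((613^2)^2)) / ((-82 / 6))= -192150 / 63682255953811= -0.00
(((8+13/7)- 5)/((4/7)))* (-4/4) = -17/2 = -8.50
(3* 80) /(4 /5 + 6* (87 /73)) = 43800 /1451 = 30.19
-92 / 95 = -0.97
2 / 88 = 1 / 44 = 0.02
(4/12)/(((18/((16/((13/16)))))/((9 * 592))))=75776/39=1942.97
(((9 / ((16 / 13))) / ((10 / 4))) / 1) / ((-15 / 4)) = -39 / 50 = -0.78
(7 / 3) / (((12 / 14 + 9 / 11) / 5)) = 2695 / 387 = 6.96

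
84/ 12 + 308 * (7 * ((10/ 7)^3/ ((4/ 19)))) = 29864.14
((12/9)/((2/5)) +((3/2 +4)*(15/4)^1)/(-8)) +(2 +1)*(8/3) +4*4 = 4753/192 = 24.76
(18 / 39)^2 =36 / 169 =0.21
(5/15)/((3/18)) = 2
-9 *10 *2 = -180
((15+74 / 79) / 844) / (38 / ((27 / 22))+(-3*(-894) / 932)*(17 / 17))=7920369 / 14194753654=0.00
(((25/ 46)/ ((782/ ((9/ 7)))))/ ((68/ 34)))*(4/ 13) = 225/ 1636726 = 0.00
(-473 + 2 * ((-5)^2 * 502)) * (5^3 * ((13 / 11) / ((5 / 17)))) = 136064175 / 11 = 12369470.45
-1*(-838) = 838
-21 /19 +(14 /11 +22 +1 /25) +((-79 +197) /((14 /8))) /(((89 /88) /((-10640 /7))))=-329806622818 /3255175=-101317.63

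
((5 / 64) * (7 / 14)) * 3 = 15 / 128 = 0.12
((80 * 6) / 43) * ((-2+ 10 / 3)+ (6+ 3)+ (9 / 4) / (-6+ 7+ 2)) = 5320 / 43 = 123.72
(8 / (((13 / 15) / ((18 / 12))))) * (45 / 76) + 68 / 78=517 / 57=9.07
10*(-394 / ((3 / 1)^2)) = -3940 / 9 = -437.78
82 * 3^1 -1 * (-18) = 264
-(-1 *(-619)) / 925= -619 / 925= -0.67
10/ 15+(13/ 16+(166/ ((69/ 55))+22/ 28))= 1040063/ 7728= 134.58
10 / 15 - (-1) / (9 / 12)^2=22 / 9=2.44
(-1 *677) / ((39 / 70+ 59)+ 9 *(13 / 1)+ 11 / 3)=-142170 / 37847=-3.76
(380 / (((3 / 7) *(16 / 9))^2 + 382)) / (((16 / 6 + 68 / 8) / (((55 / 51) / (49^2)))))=17100 / 428014559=0.00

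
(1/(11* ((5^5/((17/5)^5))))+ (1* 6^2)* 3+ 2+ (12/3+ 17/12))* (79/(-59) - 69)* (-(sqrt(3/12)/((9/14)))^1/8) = 86450670727379/109518750000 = 789.37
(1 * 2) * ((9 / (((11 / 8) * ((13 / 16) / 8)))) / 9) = 2048 / 143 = 14.32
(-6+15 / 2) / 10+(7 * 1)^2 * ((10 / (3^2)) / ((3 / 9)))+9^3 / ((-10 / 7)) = -20809 / 60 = -346.82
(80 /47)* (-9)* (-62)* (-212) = -9463680 /47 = -201354.89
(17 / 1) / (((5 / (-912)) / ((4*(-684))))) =42418944 / 5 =8483788.80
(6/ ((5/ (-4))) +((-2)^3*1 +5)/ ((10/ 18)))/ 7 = -51/ 35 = -1.46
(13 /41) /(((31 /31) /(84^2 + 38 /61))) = 5595902 /2501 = 2237.47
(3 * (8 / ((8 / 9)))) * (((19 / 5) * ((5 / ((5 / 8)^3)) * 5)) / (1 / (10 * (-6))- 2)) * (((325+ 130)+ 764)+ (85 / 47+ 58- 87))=-35310422016 / 5687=-6208971.69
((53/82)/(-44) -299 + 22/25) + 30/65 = -349051537/1172600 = -297.67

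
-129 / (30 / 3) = -129 / 10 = -12.90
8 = 8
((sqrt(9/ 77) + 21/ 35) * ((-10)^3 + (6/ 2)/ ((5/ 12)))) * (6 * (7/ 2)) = -312732/ 25-44676 * sqrt(77)/ 55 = -19637.10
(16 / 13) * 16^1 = 256 / 13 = 19.69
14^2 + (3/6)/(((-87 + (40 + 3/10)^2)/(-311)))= 195.90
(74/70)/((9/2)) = 74/315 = 0.23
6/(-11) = -6/11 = -0.55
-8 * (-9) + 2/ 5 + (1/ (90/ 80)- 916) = -37922/ 45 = -842.71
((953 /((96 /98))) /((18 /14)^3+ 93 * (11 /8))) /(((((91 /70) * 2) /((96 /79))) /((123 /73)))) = 52535992880 /8914576697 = 5.89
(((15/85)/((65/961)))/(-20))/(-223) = 2883/4928300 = 0.00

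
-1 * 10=-10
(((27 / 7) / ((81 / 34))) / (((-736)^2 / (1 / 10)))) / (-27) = -17 / 1535708160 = -0.00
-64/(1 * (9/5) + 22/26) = -24.19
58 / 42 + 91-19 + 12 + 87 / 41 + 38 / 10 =393059 / 4305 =91.30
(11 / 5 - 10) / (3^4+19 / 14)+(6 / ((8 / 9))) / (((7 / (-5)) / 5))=-24.20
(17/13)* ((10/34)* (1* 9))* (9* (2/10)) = 81/13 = 6.23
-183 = -183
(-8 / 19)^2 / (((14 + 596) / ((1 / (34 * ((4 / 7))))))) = 28 / 1871785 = 0.00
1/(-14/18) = -9/7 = -1.29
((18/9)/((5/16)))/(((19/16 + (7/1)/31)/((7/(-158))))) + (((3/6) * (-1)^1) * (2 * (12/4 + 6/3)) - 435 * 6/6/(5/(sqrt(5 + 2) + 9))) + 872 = -146.38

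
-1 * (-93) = 93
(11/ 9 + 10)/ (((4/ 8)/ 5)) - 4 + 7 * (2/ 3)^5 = 26522/ 243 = 109.14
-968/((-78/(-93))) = -15004/13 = -1154.15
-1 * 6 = -6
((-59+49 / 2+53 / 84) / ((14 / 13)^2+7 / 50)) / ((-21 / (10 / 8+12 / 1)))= 637066625 / 38748024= 16.44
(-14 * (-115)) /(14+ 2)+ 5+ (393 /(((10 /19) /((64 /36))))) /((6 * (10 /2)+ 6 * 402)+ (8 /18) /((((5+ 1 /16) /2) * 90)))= 34020611941 /320439496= 106.17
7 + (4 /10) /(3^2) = 317 /45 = 7.04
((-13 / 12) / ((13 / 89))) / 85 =-89 / 1020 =-0.09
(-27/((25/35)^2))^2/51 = 583443/10625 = 54.91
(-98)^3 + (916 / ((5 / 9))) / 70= -164704478 / 175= -941168.45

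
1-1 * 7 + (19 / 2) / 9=-89 / 18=-4.94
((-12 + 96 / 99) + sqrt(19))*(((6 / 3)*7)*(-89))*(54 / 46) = 9758.23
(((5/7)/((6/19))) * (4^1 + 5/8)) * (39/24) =45695/2688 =17.00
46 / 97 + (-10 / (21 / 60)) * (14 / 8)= -4804 / 97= -49.53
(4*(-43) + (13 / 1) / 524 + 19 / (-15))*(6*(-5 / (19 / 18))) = 4923.72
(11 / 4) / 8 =11 / 32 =0.34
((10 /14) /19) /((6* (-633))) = -5 /505134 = -0.00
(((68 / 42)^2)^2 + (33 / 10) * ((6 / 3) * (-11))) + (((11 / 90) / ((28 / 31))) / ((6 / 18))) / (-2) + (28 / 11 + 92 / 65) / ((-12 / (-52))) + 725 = 23146510913 / 34228656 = 676.23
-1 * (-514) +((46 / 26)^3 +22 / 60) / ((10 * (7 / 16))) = 594417158 / 1153425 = 515.35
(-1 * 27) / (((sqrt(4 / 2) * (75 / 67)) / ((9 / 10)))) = -5427 * sqrt(2) / 500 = -15.35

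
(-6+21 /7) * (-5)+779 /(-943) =326 /23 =14.17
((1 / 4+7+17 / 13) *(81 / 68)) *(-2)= -36045 / 1768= -20.39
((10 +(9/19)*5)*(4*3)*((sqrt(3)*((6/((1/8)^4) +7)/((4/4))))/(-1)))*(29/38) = -1005198870*sqrt(3)/361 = -4822868.46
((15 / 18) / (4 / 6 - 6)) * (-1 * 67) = 335 / 32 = 10.47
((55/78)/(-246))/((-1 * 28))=0.00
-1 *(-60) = 60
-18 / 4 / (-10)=9 / 20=0.45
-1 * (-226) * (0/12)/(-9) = 0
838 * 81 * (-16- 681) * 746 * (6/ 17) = -12456699048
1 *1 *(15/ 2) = 15/ 2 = 7.50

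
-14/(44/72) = -252/11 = -22.91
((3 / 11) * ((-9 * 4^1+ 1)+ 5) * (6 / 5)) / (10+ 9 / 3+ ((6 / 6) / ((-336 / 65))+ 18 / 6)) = -36288 / 58421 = -0.62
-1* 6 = -6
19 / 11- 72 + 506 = 4793 / 11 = 435.73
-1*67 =-67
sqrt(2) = 1.41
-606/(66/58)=-5858/11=-532.55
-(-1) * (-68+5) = -63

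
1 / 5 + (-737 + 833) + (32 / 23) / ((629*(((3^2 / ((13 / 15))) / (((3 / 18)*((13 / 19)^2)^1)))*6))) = 610431653897 / 6345443205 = 96.20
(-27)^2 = 729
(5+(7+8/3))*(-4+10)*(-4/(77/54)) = -1728/7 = -246.86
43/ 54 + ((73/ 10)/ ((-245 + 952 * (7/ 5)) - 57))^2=0.80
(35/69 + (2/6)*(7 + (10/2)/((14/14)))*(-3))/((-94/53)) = 42029/6486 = 6.48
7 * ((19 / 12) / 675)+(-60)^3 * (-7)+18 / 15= 12247209853 / 8100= 1512001.22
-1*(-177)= 177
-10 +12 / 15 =-46 / 5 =-9.20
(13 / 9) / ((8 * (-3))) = -13 / 216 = -0.06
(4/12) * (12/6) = 2/3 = 0.67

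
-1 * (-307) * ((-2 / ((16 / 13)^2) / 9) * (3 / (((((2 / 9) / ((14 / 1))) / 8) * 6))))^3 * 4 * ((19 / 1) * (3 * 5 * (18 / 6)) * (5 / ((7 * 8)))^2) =-221718868063875 / 524288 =-422895179.87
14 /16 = 7 /8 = 0.88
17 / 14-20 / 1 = -263 / 14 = -18.79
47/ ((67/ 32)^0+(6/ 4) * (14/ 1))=47/ 22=2.14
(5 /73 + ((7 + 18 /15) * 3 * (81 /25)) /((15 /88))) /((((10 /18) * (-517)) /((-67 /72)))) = 1429594343 /943525000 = 1.52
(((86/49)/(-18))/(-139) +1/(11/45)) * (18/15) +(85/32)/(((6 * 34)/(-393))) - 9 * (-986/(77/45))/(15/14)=696248364023/143848320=4840.16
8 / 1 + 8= 16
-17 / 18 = -0.94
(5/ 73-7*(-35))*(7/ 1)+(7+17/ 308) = 38729469/ 22484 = 1722.53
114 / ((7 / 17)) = 1938 / 7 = 276.86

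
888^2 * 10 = 7885440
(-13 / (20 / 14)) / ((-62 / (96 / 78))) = 28 / 155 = 0.18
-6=-6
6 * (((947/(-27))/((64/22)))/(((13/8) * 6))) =-7.42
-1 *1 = -1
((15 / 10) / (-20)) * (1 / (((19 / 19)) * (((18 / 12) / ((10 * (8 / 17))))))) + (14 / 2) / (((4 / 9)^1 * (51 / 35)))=719 / 68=10.57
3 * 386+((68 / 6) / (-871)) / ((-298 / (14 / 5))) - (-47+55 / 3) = 770022146 / 648895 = 1186.67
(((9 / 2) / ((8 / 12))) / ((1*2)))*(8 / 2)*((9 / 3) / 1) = 81 / 2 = 40.50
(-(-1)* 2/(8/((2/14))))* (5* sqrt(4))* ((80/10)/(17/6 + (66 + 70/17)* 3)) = 408/30443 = 0.01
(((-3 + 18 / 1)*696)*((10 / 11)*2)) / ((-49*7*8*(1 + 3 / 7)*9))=-290 / 539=-0.54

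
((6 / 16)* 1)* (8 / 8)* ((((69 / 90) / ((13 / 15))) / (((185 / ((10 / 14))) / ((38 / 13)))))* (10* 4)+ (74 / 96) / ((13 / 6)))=793257 / 2801344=0.28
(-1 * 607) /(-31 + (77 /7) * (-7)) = 607 /108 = 5.62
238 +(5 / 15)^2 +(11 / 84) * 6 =30101 / 126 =238.90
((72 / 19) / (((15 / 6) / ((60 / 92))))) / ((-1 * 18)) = -24 / 437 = -0.05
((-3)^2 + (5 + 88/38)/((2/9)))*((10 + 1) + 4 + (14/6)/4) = 653.27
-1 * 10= -10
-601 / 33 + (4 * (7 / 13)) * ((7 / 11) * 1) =-7225 / 429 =-16.84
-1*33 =-33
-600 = -600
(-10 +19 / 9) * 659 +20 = -46609 / 9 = -5178.78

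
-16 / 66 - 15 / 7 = -551 / 231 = -2.39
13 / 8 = 1.62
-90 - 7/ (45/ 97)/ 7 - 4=-4327/ 45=-96.16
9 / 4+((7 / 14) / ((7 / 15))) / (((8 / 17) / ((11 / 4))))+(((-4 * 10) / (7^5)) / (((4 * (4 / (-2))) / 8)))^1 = 9157573 / 1075648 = 8.51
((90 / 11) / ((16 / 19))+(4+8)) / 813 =0.03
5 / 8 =0.62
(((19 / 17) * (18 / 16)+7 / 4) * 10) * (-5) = -10225 / 68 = -150.37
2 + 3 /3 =3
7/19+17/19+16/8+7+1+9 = 385/19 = 20.26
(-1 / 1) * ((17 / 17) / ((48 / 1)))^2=-1 / 2304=-0.00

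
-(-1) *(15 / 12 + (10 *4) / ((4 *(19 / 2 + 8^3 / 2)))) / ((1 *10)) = 547 / 4248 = 0.13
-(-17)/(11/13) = 221/11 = 20.09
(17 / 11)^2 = 289 / 121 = 2.39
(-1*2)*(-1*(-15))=-30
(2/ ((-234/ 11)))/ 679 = -11/ 79443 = -0.00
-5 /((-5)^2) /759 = -1 /3795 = -0.00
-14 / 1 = -14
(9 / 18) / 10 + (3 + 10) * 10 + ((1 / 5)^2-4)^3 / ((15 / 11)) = 26409573 / 312500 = 84.51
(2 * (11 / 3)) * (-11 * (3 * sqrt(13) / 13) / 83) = -242 * sqrt(13) / 1079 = -0.81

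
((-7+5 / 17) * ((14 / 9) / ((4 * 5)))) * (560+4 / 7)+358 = 5578 / 85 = 65.62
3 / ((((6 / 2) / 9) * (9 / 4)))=4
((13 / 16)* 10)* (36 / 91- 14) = -110.54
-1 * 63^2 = -3969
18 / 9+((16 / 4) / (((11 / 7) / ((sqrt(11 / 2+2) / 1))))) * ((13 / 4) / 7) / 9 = 13 * sqrt(30) / 198+2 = 2.36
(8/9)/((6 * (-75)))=-4/2025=-0.00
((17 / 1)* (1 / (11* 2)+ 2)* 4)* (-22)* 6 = -18360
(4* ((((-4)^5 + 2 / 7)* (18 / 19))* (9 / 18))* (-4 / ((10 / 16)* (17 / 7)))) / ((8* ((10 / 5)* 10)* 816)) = 10749 / 274550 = 0.04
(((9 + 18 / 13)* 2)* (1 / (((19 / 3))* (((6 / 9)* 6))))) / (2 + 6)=405 / 3952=0.10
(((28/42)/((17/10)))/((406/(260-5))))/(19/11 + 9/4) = 88/1421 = 0.06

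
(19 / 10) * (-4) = -38 / 5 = -7.60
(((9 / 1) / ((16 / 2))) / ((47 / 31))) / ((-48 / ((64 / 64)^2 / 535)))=-93 / 3218560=-0.00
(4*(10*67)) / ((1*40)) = 67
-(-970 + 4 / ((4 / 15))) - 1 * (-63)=1018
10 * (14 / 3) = 140 / 3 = 46.67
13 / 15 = 0.87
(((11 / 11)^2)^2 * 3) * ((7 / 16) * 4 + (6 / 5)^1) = 177 / 20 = 8.85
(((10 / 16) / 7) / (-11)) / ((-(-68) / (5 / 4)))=-0.00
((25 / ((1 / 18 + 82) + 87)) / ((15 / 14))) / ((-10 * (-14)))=3 / 3043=0.00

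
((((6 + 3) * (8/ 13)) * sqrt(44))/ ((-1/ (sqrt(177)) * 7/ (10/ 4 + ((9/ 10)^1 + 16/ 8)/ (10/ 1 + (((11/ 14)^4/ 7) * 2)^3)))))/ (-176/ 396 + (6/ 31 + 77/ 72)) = -1345664124527003286976 * sqrt(1947)/ 249494833058927559285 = -237.99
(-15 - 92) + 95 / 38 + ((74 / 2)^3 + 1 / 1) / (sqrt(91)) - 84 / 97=-20441 / 194 + 50654*sqrt(91) / 91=5204.62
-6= -6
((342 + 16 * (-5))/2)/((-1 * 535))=-131/535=-0.24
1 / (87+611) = 1 / 698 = 0.00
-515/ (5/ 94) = -9682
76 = 76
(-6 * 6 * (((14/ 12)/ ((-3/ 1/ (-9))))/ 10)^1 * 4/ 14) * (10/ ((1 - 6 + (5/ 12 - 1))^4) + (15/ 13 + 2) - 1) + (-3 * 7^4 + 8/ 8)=-7209.79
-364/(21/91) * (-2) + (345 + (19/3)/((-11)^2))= 423466/121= 3499.72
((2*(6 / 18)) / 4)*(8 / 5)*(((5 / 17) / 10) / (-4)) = -1 / 510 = -0.00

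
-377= -377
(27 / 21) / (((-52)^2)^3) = 9 / 138394267648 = 0.00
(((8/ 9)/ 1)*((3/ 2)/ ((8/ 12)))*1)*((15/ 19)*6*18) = 3240/ 19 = 170.53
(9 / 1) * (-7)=-63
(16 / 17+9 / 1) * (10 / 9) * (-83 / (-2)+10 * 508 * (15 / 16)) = 8118760 / 153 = 53063.79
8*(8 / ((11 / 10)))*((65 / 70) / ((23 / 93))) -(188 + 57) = -47015 / 1771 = -26.55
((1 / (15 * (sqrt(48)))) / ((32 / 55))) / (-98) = -11 * sqrt(3) / 112896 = -0.00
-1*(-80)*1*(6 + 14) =1600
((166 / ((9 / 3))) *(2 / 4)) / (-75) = -83 / 225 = -0.37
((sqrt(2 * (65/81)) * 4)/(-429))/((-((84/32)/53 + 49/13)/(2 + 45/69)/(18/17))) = 0.01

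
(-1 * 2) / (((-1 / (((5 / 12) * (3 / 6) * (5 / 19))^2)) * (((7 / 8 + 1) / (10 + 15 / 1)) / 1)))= 3125 / 38988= 0.08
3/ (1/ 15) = 45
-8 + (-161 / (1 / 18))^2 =8398396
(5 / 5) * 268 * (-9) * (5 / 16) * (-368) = 277380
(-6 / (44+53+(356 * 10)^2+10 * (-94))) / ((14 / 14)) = -6 / 12672757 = -0.00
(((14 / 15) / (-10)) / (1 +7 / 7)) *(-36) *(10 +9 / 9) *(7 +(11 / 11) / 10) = 16401 / 125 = 131.21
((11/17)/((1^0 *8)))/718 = 11/97648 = 0.00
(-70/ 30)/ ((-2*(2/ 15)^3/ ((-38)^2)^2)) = 1026277875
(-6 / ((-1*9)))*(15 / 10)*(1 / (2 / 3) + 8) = 9.50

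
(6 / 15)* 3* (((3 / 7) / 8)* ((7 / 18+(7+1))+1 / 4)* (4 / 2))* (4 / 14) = 0.32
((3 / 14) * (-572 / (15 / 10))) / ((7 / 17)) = -9724 / 49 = -198.45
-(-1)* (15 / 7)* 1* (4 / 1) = 60 / 7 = 8.57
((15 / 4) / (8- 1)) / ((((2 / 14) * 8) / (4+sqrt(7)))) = 15 * sqrt(7) / 32+15 / 8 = 3.12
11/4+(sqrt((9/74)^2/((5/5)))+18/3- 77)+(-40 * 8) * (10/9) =-564347/1332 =-423.68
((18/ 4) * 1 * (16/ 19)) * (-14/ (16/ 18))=-1134/ 19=-59.68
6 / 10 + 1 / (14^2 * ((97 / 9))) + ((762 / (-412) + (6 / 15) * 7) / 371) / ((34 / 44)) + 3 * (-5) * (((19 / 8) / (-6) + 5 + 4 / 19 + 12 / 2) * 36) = -244690149335008 / 41903802605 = -5839.33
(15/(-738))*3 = -5/82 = -0.06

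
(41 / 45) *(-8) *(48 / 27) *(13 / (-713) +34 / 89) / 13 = -0.36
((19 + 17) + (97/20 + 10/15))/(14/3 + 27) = 2491/1900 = 1.31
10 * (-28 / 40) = -7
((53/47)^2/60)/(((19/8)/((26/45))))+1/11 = 29937173/311634675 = 0.10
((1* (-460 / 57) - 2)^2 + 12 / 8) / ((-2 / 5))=-3343495 / 12996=-257.27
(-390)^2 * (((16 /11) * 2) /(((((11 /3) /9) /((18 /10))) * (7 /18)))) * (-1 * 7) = -4257826560 /121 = -35188649.26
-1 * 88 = -88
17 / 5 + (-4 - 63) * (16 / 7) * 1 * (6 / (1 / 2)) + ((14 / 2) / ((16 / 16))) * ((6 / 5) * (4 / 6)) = -12801 / 7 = -1828.71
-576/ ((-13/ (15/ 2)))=4320/ 13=332.31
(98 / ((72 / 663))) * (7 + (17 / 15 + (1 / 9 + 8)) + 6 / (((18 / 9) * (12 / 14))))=19243133 / 1080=17817.72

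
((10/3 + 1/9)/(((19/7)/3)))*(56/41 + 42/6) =74431/2337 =31.85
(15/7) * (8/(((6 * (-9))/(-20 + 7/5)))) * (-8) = -992/21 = -47.24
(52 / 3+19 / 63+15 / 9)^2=372.55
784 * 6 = 4704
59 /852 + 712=606683 /852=712.07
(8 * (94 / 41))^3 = 425259008 / 68921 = 6170.24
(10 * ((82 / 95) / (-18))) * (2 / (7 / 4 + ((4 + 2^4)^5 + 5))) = -656 / 2188804617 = -0.00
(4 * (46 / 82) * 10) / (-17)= -1.32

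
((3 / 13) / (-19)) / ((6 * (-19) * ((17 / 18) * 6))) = 3 / 159562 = 0.00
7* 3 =21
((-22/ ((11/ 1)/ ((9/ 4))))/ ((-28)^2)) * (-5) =45/ 1568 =0.03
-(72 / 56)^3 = -729 / 343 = -2.13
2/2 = 1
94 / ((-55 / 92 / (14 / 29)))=-121072 / 1595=-75.91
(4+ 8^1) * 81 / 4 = 243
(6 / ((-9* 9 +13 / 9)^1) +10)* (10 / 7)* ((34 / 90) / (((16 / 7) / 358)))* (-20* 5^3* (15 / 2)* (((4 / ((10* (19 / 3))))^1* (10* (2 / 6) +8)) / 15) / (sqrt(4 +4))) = -265376.19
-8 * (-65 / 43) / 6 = 260 / 129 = 2.02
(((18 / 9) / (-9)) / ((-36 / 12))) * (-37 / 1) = -74 / 27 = -2.74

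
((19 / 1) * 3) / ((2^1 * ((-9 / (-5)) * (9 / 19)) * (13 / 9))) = 1805 / 78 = 23.14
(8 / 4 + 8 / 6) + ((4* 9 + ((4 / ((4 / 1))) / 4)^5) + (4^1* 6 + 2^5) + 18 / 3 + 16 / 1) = 117.33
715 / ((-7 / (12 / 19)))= -8580 / 133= -64.51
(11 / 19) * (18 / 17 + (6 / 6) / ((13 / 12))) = 4818 / 4199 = 1.15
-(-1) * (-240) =-240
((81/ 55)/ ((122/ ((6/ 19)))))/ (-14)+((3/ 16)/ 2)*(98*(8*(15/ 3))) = 163983891/ 446215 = 367.50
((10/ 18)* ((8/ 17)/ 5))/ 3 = 8/ 459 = 0.02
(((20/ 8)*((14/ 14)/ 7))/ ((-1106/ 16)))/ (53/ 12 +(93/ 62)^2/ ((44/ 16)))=-2640/ 2674861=-0.00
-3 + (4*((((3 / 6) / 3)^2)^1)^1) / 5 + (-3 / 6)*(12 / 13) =-2012 / 585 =-3.44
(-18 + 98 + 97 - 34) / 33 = 13 / 3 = 4.33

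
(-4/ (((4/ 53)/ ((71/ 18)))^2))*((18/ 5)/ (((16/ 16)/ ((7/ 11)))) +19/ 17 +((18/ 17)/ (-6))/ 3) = -410644901/ 11220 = -36599.37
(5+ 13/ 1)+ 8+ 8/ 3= 86/ 3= 28.67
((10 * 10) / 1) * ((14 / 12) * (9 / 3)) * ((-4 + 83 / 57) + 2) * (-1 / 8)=5425 / 228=23.79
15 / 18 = 5 / 6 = 0.83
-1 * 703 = -703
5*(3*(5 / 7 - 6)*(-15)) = 8325 / 7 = 1189.29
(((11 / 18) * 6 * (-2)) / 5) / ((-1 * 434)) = 11 / 3255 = 0.00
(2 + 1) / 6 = 1 / 2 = 0.50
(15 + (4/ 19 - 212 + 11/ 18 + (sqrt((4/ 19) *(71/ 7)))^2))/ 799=-464539/ 1912806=-0.24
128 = 128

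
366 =366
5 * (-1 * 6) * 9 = -270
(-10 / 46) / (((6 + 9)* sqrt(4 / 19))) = -sqrt(19) / 138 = -0.03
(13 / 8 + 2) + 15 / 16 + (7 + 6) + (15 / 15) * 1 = 297 / 16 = 18.56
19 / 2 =9.50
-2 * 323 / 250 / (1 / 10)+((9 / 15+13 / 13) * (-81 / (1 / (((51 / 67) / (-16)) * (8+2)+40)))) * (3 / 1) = -25783057 / 1675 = -15392.87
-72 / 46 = -36 / 23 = -1.57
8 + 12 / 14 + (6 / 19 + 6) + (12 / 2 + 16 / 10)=15144 / 665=22.77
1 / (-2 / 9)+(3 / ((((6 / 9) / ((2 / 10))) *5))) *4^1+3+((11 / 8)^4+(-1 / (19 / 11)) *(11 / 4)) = 1.20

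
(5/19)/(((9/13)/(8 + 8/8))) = 65/19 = 3.42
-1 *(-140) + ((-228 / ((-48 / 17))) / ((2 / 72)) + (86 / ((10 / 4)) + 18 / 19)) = 292823 / 95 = 3082.35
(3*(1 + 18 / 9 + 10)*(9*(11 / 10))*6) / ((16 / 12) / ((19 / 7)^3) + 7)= 238343391 / 727055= 327.82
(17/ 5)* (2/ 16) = 17/ 40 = 0.42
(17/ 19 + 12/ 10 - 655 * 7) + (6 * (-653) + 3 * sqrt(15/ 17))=-807586/ 95 + 3 * sqrt(255)/ 17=-8498.09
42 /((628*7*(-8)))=-3 /2512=-0.00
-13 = -13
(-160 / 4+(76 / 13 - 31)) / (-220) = 77 / 260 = 0.30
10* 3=30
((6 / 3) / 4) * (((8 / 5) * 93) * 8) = 2976 / 5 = 595.20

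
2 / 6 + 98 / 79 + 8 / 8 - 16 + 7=-1523 / 237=-6.43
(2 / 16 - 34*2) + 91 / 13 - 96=-1255 / 8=-156.88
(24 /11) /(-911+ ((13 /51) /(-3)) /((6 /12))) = -0.00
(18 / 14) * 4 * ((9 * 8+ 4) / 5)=2736 / 35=78.17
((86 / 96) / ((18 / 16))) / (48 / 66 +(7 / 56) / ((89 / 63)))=168388 / 172503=0.98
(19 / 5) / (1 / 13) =247 / 5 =49.40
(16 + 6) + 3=25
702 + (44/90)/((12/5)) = 37919/54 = 702.20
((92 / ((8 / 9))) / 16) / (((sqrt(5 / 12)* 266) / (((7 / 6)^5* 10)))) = 55223* sqrt(15) / 262656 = 0.81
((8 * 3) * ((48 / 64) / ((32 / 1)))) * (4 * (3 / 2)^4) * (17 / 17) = 729 / 64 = 11.39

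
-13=-13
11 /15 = 0.73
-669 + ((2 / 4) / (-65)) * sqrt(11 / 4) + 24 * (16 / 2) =-477 - sqrt(11) / 260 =-477.01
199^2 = 39601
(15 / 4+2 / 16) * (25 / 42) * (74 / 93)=925 / 504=1.84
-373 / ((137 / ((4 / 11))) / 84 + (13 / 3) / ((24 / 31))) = -375984 / 10163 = -37.00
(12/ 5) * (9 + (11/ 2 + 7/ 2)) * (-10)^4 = 432000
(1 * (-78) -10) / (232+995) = -88 / 1227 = -0.07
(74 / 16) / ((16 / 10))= 2.89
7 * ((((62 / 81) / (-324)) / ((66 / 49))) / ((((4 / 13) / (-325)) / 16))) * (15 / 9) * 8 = 1796977000 / 649539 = 2766.54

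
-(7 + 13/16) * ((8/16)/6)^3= -125/27648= -0.00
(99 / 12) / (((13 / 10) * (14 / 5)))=825 / 364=2.27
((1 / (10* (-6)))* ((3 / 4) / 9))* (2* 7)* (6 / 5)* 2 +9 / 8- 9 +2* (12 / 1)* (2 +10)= 168047 / 600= 280.08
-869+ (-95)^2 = 8156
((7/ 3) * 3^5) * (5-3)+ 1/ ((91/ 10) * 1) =103204/ 91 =1134.11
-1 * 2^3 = -8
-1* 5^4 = -625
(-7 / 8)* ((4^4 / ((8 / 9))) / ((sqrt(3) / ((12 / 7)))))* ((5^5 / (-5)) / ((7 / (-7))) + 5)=-90720* sqrt(3)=-157131.65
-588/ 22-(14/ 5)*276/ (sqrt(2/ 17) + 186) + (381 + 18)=1932*sqrt(34)/ 1470325 + 5953782051/ 16173575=368.13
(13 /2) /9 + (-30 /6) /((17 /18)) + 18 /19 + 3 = -3631 /5814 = -0.62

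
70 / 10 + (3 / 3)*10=17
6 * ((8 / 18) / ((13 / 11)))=88 / 39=2.26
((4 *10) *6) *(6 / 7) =1440 / 7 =205.71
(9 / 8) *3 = 27 / 8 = 3.38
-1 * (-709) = 709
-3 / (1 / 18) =-54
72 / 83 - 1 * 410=-33958 / 83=-409.13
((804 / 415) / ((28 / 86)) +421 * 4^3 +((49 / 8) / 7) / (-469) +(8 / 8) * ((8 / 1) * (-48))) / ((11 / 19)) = 785940836629 / 17127880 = 45886.64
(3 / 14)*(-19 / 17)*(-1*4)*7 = 114 / 17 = 6.71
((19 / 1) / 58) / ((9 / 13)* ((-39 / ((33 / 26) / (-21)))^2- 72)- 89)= 29887 / 26286529798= 0.00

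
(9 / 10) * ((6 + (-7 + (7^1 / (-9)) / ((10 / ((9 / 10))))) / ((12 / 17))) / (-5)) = 14457 / 20000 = 0.72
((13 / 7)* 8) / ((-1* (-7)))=104 / 49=2.12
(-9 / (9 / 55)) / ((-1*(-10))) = -5.50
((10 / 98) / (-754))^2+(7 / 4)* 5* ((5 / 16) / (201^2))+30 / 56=472753830184255 / 882362310613056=0.54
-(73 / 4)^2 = -5329 / 16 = -333.06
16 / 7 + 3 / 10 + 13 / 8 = 1179 / 280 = 4.21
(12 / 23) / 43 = 0.01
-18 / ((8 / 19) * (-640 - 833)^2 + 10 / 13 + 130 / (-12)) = -26676 / 1353895981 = -0.00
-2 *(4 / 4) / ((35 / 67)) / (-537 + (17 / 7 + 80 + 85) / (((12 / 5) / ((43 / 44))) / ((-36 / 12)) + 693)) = 19941746 / 2795793205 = 0.01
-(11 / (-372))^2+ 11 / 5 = 1521619 / 691920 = 2.20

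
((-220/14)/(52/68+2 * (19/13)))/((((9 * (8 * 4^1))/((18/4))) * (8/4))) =-2431/73024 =-0.03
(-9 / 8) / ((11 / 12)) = -27 / 22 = -1.23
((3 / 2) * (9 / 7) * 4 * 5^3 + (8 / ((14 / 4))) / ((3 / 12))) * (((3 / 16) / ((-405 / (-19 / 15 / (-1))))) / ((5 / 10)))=-64733 / 56700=-1.14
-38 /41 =-0.93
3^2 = 9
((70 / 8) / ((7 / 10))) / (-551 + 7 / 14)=-0.02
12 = 12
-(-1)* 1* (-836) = -836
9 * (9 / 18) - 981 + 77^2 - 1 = 9903 / 2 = 4951.50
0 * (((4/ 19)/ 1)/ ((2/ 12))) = 0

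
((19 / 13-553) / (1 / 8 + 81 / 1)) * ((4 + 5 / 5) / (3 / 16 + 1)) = -4588800 / 160303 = -28.63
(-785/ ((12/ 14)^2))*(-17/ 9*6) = 653905/ 54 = 12109.35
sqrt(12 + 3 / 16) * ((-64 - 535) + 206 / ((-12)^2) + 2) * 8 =-42881 * sqrt(195) / 36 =-16633.35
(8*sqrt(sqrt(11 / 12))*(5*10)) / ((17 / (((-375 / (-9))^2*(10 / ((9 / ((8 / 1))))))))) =250000000*11^(1 / 4)*sqrt(2)*3^(3 / 4) / 4131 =355294.86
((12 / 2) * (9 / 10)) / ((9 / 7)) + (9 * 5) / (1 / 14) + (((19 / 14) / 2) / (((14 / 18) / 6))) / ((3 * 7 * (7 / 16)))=7620411 / 12005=634.77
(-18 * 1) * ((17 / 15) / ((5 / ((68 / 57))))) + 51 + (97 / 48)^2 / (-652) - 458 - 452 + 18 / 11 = -6767732048681 / 7849036800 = -862.24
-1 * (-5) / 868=0.01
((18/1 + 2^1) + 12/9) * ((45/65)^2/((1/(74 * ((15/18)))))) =106560/169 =630.53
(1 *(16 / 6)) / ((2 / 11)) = 44 / 3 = 14.67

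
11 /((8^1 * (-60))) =-11 /480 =-0.02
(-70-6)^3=-438976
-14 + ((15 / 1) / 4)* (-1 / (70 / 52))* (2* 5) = -293 / 7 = -41.86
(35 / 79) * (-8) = -280 / 79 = -3.54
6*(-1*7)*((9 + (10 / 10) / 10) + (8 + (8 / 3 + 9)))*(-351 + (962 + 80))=-4174331 / 5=-834866.20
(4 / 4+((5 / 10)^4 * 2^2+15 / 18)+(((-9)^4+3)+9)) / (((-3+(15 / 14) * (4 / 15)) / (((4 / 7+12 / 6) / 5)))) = -236703 / 190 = -1245.81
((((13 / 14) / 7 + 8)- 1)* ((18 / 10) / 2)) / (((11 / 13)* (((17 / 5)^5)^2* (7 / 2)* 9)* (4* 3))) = 5916015625 / 60850759891152616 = 0.00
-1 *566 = -566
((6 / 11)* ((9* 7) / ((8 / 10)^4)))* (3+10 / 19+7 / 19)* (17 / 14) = 10614375 / 26752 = 396.77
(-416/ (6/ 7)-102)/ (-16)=36.71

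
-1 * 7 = -7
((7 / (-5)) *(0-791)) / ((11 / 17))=1711.44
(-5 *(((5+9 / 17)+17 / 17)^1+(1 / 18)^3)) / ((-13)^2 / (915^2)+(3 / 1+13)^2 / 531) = -67.69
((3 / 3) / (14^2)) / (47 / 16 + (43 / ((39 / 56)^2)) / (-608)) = 115596 / 63250621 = 0.00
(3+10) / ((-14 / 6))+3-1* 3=-39 / 7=-5.57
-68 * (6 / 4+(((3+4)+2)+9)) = -1326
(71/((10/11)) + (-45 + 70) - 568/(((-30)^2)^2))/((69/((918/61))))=177459668/7891875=22.49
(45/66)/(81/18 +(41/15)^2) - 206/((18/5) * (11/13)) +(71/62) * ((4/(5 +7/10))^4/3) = -3925329205954430/58173076466901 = -67.48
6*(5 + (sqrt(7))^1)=6*sqrt(7) + 30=45.87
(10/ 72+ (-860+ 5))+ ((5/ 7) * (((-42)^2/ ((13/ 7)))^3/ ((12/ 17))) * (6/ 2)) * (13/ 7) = 29393759788145/ 6084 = 4831321464.19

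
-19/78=-0.24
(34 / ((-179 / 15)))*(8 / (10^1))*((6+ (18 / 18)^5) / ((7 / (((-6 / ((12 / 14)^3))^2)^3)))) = -27683031164477633 / 16235168256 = -1705127.46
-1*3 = -3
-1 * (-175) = 175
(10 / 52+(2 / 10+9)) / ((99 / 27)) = 333 / 130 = 2.56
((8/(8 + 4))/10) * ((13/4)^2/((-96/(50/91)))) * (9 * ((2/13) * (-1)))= 5/896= 0.01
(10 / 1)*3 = 30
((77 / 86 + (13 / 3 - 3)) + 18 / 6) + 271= 71267 / 258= 276.23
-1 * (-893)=893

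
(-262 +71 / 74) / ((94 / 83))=-34113 / 148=-230.49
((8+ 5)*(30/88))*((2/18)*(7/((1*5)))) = 91/132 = 0.69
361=361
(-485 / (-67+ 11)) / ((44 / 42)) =1455 / 176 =8.27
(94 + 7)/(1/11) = 1111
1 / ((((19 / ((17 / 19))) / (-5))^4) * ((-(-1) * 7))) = 0.00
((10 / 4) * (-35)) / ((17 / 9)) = -1575 / 34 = -46.32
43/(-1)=-43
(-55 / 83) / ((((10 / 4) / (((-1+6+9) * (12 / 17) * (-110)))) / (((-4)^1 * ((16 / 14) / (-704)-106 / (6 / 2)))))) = 57463120 / 1411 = 40725.10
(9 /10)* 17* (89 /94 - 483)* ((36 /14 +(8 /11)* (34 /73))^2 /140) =-463782826792449 /1039496588900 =-446.16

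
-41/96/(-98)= 0.00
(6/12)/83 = 0.01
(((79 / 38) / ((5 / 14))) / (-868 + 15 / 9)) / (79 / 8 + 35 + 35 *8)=-13272 / 641706095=-0.00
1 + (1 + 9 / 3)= 5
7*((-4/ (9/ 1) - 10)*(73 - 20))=-34874/ 9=-3874.89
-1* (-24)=24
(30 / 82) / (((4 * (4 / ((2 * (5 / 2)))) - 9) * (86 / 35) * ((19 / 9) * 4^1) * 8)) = -23625 / 62170432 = -0.00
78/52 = 3/2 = 1.50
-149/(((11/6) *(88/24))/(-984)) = 2639088/121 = 21810.64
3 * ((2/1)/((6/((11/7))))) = 11/7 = 1.57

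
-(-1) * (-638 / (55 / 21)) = -1218 / 5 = -243.60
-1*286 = -286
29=29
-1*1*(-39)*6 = 234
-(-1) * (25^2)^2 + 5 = 390630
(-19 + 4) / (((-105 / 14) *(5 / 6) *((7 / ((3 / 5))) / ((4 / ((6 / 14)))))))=48 / 25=1.92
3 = 3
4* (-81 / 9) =-36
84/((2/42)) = 1764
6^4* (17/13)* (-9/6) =-33048/13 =-2542.15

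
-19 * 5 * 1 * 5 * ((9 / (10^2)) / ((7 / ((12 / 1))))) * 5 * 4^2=-41040 / 7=-5862.86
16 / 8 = 2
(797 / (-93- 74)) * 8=-6376 / 167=-38.18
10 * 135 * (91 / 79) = 122850 / 79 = 1555.06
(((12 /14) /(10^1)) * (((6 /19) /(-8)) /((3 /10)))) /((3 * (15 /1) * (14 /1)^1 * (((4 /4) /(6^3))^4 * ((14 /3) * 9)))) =-30233088 /32585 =-927.82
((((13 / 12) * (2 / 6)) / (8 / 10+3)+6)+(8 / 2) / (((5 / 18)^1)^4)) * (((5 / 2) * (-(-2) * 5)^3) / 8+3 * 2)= 184615315157 / 855000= 215924.35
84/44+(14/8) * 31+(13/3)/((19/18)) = 50381/836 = 60.26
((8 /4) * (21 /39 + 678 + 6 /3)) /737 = 17694 /9581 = 1.85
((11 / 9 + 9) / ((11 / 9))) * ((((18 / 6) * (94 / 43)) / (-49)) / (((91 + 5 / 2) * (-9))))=17296 / 13002297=0.00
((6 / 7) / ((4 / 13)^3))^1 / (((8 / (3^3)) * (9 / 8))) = 19773 / 224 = 88.27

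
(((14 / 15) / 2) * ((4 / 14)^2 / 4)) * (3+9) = 4 / 35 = 0.11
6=6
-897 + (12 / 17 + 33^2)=3276 / 17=192.71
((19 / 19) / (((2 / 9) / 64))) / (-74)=-144 / 37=-3.89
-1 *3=-3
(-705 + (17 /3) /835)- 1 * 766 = -3684838 /2505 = -1470.99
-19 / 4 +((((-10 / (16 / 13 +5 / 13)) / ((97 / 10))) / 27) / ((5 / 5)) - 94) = -21729805 / 219996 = -98.77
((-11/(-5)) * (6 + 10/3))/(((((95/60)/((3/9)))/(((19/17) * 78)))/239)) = 90066.45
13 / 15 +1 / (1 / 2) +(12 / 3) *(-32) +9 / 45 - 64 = -188.93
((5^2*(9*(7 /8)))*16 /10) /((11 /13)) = 372.27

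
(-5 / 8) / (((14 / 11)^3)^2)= -8857805 / 60236288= -0.15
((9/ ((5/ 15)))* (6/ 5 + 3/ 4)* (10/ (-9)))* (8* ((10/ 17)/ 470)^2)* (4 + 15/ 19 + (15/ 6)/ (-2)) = -31473/ 12129619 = -0.00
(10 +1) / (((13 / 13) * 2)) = 11 / 2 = 5.50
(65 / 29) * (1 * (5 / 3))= 325 / 87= 3.74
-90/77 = -1.17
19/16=1.19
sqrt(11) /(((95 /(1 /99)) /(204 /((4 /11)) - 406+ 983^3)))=949862242 * sqrt(11) /9405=334964.03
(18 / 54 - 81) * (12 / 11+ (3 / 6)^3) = -1177 / 12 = -98.08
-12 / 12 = -1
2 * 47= 94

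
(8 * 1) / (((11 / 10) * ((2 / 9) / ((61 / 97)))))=21960 / 1067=20.58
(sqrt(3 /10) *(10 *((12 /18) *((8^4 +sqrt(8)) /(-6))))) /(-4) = sqrt(30) *(sqrt(2) +2048) /18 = 623.62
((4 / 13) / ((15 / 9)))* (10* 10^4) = 18461.54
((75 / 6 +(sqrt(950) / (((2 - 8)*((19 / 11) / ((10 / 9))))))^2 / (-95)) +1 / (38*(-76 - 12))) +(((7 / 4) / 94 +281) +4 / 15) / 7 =4005325289899 / 76192688880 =52.57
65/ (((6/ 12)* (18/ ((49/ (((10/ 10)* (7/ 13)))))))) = 5915/ 9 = 657.22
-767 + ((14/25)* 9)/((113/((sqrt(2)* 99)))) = -767 + 12474* sqrt(2)/2825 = -760.76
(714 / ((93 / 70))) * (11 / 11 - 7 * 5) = -566440 / 31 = -18272.26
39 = 39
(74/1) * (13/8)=481/4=120.25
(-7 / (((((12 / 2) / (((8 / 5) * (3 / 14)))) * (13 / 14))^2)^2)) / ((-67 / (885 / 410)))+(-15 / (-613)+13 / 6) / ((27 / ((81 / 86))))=395195160651737 / 5170124572632500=0.08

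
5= 5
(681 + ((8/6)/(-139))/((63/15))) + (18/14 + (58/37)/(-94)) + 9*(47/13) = 141509630432/197969499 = 714.81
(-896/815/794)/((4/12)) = -1344/323555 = -0.00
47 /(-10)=-47 /10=-4.70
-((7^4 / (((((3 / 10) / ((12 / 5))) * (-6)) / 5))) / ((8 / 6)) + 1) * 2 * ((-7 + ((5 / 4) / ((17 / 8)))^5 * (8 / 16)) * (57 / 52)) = -183288.50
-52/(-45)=52/45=1.16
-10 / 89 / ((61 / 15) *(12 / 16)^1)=-200 / 5429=-0.04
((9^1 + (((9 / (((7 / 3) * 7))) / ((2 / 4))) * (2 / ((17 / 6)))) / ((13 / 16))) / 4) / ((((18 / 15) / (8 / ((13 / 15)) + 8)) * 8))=179715 / 40222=4.47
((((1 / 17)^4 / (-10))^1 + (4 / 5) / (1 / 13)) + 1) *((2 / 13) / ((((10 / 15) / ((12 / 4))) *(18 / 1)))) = 9521393 / 21715460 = 0.44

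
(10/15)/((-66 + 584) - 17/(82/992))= 0.00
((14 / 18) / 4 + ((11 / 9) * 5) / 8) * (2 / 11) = 23 / 132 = 0.17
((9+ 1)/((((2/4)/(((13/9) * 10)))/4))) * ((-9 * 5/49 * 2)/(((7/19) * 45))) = -395200/3087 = -128.02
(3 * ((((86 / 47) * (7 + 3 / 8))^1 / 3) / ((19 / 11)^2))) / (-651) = -0.01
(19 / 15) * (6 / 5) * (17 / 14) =323 / 175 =1.85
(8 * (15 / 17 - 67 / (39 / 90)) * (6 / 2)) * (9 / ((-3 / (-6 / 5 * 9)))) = -26418960 / 221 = -119542.81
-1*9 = -9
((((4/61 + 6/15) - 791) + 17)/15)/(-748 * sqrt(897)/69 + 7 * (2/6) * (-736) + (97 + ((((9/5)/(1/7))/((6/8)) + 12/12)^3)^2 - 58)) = -316013571808537295000/194901168964064874401024237 - 107711269531250 * sqrt(897)/194901168964064874401024237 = -0.00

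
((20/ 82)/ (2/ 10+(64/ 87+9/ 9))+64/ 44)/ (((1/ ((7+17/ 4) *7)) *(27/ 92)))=241581305/ 569613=424.11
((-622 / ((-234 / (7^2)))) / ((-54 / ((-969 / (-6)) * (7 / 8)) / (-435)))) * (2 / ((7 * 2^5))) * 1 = 713718565 / 539136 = 1323.82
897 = 897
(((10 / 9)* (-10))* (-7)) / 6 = 350 / 27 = 12.96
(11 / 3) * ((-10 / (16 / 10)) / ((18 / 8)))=-275 / 27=-10.19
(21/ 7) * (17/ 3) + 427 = 444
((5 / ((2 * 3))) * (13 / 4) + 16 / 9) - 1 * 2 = 179 / 72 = 2.49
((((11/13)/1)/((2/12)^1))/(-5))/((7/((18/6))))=-198/455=-0.44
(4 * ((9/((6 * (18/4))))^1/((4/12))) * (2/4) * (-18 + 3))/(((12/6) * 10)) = -3/2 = -1.50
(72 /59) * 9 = 648 /59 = 10.98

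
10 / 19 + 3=67 / 19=3.53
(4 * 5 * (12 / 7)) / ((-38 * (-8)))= 15 / 133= 0.11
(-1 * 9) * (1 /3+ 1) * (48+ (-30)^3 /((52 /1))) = 73512 /13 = 5654.77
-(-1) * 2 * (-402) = -804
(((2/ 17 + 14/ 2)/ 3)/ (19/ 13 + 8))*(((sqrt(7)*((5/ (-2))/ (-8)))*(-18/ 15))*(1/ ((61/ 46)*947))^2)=-832117*sqrt(7)/ 13955443940598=-0.00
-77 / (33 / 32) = -224 / 3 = -74.67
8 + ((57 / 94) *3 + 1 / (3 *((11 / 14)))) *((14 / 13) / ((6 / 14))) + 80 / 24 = 1026533 / 60489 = 16.97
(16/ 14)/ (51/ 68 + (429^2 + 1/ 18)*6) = 96/ 92756755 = 0.00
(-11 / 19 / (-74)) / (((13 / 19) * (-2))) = -11 / 1924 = -0.01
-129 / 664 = -0.19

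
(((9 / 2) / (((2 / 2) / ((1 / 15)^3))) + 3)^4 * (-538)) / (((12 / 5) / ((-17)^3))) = 33931341031998319597 / 379687500000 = 89366494.90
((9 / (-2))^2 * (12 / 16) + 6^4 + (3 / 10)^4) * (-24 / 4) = -9833967 / 1250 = -7867.17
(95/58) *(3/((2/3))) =855/116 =7.37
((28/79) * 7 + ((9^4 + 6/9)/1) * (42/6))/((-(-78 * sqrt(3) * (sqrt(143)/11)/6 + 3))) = 119750323/512868 + 141523109 * sqrt(429)/1538604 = 2138.64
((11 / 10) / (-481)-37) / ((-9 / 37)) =59327 / 390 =152.12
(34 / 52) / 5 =17 / 130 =0.13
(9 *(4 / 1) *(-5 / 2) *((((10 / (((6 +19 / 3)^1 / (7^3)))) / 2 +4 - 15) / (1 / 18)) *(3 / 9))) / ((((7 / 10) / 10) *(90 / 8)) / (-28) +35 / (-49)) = 5731084800 / 61531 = 93141.42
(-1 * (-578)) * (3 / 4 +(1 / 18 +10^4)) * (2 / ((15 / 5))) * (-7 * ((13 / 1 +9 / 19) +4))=-241808437444 / 513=-471361476.50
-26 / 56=-13 / 28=-0.46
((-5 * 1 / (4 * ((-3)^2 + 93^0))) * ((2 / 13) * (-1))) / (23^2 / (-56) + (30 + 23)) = 14 / 31707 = 0.00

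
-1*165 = -165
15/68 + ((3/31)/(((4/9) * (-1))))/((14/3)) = 5133/29512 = 0.17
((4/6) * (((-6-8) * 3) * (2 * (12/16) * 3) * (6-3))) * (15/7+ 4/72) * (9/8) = -7479/8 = -934.88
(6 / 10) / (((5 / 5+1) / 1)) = 3 / 10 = 0.30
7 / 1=7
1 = 1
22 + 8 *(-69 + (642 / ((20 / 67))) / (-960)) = -219169 / 400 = -547.92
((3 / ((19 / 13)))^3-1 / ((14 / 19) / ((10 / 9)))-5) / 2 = 924907 / 864234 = 1.07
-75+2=-73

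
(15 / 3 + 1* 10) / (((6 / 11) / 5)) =275 / 2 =137.50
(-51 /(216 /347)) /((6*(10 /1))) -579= -2507179 /4320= -580.37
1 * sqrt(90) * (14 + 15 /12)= 183 * sqrt(10) /4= 144.67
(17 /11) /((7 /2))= 34 /77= 0.44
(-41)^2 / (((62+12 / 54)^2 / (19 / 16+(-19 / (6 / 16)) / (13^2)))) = 326831787 / 847974400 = 0.39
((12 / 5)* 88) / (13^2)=1056 / 845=1.25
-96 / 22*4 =-192 / 11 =-17.45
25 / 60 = 0.42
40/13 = 3.08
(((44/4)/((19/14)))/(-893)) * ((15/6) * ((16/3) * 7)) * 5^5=-134750000/50901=-2647.30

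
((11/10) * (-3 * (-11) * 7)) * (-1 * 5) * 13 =-33033/2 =-16516.50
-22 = -22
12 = 12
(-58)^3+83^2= -188223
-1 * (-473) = 473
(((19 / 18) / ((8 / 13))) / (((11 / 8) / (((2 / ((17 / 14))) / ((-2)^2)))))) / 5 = 1729 / 16830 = 0.10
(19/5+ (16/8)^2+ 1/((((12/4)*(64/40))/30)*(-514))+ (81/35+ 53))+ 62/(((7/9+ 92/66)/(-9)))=-599787217/3094280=-193.84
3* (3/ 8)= 9/ 8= 1.12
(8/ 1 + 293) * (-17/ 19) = -5117/ 19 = -269.32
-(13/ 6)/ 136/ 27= -13/ 22032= -0.00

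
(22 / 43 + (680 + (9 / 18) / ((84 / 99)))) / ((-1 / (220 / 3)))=-30068335 / 602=-49947.40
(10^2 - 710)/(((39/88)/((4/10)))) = -21472/39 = -550.56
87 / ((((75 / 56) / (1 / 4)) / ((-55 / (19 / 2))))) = -8932 / 95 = -94.02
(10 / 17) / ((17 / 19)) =0.66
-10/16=-5/8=-0.62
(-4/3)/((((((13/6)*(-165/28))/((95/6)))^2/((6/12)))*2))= -283024/552123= -0.51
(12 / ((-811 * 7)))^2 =144 / 32228329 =0.00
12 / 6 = 2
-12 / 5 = -2.40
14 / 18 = 7 / 9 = 0.78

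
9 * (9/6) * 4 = 54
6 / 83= 0.07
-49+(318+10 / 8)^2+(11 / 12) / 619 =3026807909 / 29712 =101871.56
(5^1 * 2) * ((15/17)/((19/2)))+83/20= 32809/6460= 5.08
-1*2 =-2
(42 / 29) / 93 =0.02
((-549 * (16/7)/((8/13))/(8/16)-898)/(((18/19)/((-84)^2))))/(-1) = 37063376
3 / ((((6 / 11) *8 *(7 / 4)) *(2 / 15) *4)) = 165 / 224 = 0.74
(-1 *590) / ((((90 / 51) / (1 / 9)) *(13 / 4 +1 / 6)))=-4012 / 369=-10.87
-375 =-375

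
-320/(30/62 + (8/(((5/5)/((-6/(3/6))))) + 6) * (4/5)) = 9920/2217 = 4.47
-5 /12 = -0.42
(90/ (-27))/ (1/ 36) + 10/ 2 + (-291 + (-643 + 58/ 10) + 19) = -5121/ 5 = -1024.20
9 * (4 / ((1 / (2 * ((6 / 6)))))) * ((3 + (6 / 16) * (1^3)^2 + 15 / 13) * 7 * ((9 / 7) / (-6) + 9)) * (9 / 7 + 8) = 2606985 / 14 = 186213.21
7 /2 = 3.50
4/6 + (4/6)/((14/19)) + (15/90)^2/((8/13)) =3259/2016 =1.62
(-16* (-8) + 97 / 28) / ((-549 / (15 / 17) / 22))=-67485 / 14518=-4.65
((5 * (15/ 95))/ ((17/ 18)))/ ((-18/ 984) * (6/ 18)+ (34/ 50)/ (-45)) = -49815000/ 1263899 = -39.41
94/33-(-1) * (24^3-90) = 453316/33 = 13736.85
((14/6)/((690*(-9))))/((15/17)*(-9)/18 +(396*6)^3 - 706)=-119/4248161926575975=-0.00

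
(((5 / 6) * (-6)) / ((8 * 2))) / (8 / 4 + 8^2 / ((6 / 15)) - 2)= -0.00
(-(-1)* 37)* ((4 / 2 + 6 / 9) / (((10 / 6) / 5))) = 296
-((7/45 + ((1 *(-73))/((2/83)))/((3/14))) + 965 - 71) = 595958/45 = 13243.51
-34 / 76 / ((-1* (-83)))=-0.01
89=89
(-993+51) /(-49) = 942 /49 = 19.22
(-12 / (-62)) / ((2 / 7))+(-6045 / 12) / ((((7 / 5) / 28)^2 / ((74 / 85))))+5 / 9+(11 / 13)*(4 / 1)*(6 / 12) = -10816259030 / 61659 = -175420.60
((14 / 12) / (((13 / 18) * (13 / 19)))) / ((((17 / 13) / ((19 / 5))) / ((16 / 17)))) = 121296 / 18785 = 6.46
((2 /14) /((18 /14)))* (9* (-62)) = -62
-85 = -85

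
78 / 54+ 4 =5.44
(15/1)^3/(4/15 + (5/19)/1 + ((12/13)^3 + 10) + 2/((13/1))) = 2113239375/7182007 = 294.24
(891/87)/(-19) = -297/551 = -0.54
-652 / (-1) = 652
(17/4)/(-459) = -0.01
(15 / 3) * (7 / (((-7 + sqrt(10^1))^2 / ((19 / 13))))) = 3.47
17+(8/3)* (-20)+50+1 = 44/3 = 14.67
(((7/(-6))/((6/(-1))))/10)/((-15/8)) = -7/675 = -0.01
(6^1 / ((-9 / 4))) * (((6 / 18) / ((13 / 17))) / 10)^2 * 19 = -0.10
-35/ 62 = -0.56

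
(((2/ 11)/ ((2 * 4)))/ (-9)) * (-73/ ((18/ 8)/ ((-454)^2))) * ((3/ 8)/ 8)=3761617/ 4752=791.59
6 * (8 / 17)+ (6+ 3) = 201 / 17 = 11.82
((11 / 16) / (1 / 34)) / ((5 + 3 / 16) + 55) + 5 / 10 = 1711 / 1926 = 0.89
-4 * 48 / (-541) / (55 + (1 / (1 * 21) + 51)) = 4032 / 1204807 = 0.00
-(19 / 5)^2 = -14.44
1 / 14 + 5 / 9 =79 / 126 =0.63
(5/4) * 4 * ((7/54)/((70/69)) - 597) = -107437/36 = -2984.36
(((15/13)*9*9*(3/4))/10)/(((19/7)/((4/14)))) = 729/988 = 0.74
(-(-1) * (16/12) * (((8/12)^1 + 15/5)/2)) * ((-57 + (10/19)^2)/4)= -225247/6498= -34.66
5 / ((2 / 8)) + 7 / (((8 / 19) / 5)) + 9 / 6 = 837 / 8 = 104.62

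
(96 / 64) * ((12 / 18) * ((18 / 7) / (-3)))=-6 / 7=-0.86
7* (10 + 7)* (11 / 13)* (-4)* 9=-47124 / 13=-3624.92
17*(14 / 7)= 34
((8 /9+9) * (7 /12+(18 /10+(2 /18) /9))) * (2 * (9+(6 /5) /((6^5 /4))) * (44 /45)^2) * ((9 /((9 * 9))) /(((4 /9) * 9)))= 609405444109 /53808401250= 11.33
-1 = -1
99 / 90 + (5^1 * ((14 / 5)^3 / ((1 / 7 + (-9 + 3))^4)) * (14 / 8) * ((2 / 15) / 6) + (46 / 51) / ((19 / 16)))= 1.86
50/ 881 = 0.06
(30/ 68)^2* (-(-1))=225/ 1156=0.19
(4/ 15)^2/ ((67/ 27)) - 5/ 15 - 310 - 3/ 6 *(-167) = -2279387/ 10050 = -226.80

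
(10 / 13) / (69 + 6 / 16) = 16 / 1443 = 0.01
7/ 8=0.88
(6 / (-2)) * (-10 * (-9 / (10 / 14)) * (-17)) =6426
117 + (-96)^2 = 9333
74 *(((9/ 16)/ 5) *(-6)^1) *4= -999/ 5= -199.80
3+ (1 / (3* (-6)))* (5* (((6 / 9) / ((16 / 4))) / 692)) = 224203 / 74736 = 3.00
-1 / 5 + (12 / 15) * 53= 42.20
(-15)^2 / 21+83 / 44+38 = 15585 / 308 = 50.60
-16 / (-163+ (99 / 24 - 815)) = 128 / 7791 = 0.02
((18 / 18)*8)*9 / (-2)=-36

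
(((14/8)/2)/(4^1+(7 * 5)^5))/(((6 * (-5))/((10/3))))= -7/3781575288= -0.00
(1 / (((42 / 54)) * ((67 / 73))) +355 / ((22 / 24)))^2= 4020694697889 / 26615281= 151067.15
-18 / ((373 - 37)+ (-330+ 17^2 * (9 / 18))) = -0.12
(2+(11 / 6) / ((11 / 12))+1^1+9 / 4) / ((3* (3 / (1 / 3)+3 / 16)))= 0.26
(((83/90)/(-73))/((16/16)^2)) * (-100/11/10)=83/7227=0.01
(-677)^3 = -310288733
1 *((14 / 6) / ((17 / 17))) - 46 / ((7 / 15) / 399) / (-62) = 59212 / 93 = 636.69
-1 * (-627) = 627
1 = 1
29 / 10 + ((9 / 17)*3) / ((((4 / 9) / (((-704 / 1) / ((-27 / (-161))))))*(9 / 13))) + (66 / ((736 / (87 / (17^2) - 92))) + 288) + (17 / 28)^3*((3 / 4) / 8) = -499286103340119 / 23346391040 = -21386.01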